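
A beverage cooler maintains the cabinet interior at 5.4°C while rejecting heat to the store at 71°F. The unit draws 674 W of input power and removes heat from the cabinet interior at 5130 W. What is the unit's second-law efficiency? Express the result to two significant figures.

0.44

COP_actual = Q̇_C/Ẇ = 5130/674.0 = 7.611.
In absolute terms T_C = 278.55 K and T_H = 294.82 K, so ΔT = 16.27 K.
COP_Carnot = T_C/ΔT = 278.55/16.27 = 17.12.
η_II = COP_actual/COP_Carnot = 7.611/17.12 = 0.4445.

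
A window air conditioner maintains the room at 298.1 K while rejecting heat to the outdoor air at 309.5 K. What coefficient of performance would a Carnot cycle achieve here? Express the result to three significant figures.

26.1

The reservoir spacing is ΔT = 309.5 − 298.1 = 11.40 K.
For a reversible cycle, COP_Carnot = T_C/ΔT = 298.10/11.40 = 26.15.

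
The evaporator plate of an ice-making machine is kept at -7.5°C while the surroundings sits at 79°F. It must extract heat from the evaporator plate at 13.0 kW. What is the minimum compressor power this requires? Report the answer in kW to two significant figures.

1.6 kW

In absolute terms T_C = 265.65 K and T_H = 299.26 K, so ΔT = 33.61 K.
COP_Carnot = T_C/ΔT = 265.65/33.61 = 7.904.
Ẇ_min = Q̇/COP_Carnot = 13.00/7.904 = 1.645 kW.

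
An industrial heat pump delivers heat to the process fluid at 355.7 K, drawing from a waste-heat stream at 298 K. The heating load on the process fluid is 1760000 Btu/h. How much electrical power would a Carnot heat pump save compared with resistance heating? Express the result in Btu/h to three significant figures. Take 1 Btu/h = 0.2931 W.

The reservoir spacing is ΔT = 355.7 − 298 = 57.70 K.
COP_Carnot = T_H/ΔT = 355.70/57.70 = 6.165.
Resistance heating needs Ẇ_res = Q̇_H = 1760000 Btu/h; the reversible heat pump needs only Ẇ_hp = Q̇_H/COP = 285500 Btu/h.
Saving = 1760000 − 285500 = 1475000 Btu/h.

1470000 Btu/h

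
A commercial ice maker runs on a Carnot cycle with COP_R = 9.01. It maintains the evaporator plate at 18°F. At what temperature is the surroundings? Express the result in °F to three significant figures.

71.0 °F

COP_R = T_C/(T_H − T_C) gives T_H − T_C = T_C/COP.
With T_C = 265.37 K, T_H = 265.37 × (1 + 1/9.01) = 294.83 K.
Converting, 294.83 K = 71.02°F.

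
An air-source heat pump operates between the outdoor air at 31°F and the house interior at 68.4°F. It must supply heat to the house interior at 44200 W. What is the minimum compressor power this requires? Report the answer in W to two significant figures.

3100 W

In absolute terms T_C = 272.59 K and T_H = 293.37 K, so ΔT = 20.78 K.
COP_Carnot = T_H/ΔT = 293.37/20.78 = 14.12.
Ẇ_min = Q̇/COP_Carnot = 44200/14.12 = 3130 W.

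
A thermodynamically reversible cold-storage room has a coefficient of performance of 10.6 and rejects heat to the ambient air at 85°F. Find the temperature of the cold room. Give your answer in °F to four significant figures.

38.05 °F

For a Carnot refrigerator COP_R = T_C/(T_H − T_C), so T_C = COP·T_H/(1 + COP).
With T_H = 302.59 K, T_C = 10.6 × 302.59/11.60 = 276.51 K.
Converting, 276.51 K = 38.05°F.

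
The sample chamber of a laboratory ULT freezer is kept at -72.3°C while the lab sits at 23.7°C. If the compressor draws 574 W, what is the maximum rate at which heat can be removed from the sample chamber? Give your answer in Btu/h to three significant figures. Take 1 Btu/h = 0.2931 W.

4100 Btu/h

In absolute terms T_C = 200.85 K and T_H = 296.85 K, so ΔT = 96.00 K.
COP_Carnot = T_C/ΔT = 200.85/96.00 = 2.092.
Q̇_max = COP_Carnot × Ẇ = 2.092 × 574.0 W = 1201 W = 4097 Btu/h.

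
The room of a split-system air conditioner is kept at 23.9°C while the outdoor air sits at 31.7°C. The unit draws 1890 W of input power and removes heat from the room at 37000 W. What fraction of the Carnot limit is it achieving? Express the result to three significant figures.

COP_actual = Q̇_C/Ẇ = 37000/1890 = 19.58.
In absolute terms T_C = 297.05 K and T_H = 304.85 K, so ΔT = 7.800 K.
COP_Carnot = T_C/ΔT = 297.05/7.800 = 38.08.
η_II = COP_actual/COP_Carnot = 19.58/38.08 = 0.5140.

0.514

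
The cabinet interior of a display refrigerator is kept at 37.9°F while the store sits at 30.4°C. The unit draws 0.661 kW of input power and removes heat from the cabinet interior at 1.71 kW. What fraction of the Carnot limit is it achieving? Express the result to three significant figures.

COP_actual = Q̇_C/Ẇ = 1.710/0.6610 = 2.587.
In absolute terms T_C = 276.43 K and T_H = 303.55 K, so ΔT = 27.12 K.
COP_Carnot = T_C/ΔT = 276.43/27.12 = 10.19.
η_II = COP_actual/COP_Carnot = 2.587/10.19 = 0.2538.

0.254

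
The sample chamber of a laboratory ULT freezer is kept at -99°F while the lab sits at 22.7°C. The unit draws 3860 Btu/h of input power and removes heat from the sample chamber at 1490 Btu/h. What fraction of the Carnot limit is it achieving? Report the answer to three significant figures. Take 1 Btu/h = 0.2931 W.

COP_actual = Q̇_C/Ẇ = 1490/3860 = 0.3860.
In absolute terms T_C = 200.37 K and T_H = 295.85 K, so ΔT = 95.48 K.
COP_Carnot = T_C/ΔT = 200.37/95.48 = 2.099.
η_II = COP_actual/COP_Carnot = 0.3860/2.099 = 0.1839.

0.184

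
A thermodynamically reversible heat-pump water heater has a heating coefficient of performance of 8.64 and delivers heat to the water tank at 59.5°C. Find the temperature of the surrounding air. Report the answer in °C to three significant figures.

21.0 °C

COP_HP = T_H/(T_H − T_C) gives T_H − T_C = T_H/COP.
With T_H = 332.65 K, T_C = 332.65 × (1 − 1/8.64) = 294.15 K.
Converting, 294.15 K = 21.00°C.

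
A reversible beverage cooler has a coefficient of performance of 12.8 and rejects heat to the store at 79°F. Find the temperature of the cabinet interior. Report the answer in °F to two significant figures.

For a Carnot refrigerator COP_R = T_C/(T_H − T_C), so T_C = COP·T_H/(1 + COP).
With T_H = 299.26 K, T_C = 12.8 × 299.26/13.80 = 277.58 K.
Converting, 277.58 K = 39.97°F.

40 °F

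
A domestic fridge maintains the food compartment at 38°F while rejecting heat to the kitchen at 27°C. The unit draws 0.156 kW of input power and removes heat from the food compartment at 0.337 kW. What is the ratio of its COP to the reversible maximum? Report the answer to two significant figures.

COP_actual = Q̇_C/Ẇ = 0.3370/0.1560 = 2.160.
In absolute terms T_C = 276.48 K and T_H = 300.15 K, so ΔT = 23.67 K.
COP_Carnot = T_C/ΔT = 276.48/23.67 = 11.68.
η_II = COP_actual/COP_Carnot = 2.160/11.68 = 0.1849.

0.18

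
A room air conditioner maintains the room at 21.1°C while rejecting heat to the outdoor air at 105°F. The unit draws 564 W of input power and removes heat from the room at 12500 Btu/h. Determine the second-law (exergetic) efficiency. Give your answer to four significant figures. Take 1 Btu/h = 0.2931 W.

Converting, Q̇_C = 12500 Btu/h = 3664 W, so COP_actual = Q̇_C/Ẇ = 3664/564.0 = 6.496.
In absolute terms T_C = 294.25 K and T_H = 313.71 K, so ΔT = 19.46 K.
COP_Carnot = T_C/ΔT = 294.25/19.46 = 15.12.
η_II = COP_actual/COP_Carnot = 6.496/15.12 = 0.4295.

0.4295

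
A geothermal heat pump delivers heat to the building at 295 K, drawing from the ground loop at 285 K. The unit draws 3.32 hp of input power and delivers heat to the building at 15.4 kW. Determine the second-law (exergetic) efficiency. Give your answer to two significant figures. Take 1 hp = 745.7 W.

0.21

Converting, Q̇_H = 15.40 kW = 20.65 hp, so COP_actual = Q̇_H/Ẇ = 20.65/3.320 = 6.220.
The reservoir spacing is ΔT = 295 − 285 = 10.00 K.
COP_Carnot = T_H/ΔT = 295.00/10.00 = 29.50.
η_II = COP_actual/COP_Carnot = 6.220/29.50 = 0.2109.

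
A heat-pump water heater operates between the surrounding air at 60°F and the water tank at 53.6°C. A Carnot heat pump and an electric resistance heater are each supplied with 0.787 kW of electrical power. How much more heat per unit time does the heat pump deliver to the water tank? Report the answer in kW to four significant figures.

In absolute terms T_C = 288.71 K and T_H = 326.75 K, so ΔT = 38.04 K.
COP_Carnot = T_H/ΔT = 326.75/38.04 = 8.589.
The heat pump delivers Q̇_H = COP × Ẇ = 6.759 kW; the resistance heater delivers Ẇ = 0.7870 kW.
Extra = (COP − 1)·Ẇ = 5.972 kW.

5.972 kW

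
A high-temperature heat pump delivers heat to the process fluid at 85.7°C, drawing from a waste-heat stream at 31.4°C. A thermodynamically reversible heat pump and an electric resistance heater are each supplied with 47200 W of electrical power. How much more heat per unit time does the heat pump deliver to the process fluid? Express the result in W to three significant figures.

In absolute terms T_C = 304.55 K and T_H = 358.85 K, so ΔT = 54.30 K.
COP_Carnot = T_H/ΔT = 358.85/54.30 = 6.609.
The heat pump delivers Q̇_H = COP × Ẇ = 311900 W; the resistance heater delivers Ẇ = 47200 W.
Extra = (COP − 1)·Ẇ = 264700 W.

265000 W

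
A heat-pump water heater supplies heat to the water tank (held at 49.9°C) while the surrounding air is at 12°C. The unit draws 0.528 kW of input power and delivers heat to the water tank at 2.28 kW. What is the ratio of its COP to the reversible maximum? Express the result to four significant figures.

0.5066

COP_actual = Q̇_H/Ẇ = 2.280/0.5280 = 4.318.
In absolute terms T_C = 285.15 K and T_H = 323.05 K, so ΔT = 37.90 K.
COP_Carnot = T_H/ΔT = 323.05/37.90 = 8.524.
η_II = COP_actual/COP_Carnot = 4.318/8.524 = 0.5066.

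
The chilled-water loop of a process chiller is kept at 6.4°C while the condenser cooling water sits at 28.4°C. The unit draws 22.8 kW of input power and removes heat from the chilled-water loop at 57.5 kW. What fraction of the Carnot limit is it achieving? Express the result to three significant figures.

COP_actual = Q̇_C/Ẇ = 57.50/22.80 = 2.522.
In absolute terms T_C = 279.55 K and T_H = 301.55 K, so ΔT = 22.00 K.
COP_Carnot = T_C/ΔT = 279.55/22.00 = 12.71.
η_II = COP_actual/COP_Carnot = 2.522/12.71 = 0.1985.

0.198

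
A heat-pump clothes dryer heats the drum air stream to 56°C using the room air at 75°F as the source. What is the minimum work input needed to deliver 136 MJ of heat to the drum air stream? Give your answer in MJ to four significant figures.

13.27 MJ

In absolute terms T_C = 297.04 K and T_H = 329.15 K, so ΔT = 32.11 K.
The reversible limit is COP_HP = T_H/ΔT = 10.25, so W_min = Q_H/COP = Q_H·ΔT/T_H.
W_min = 136.0 × 32.11/329.15 = 13.27 MJ.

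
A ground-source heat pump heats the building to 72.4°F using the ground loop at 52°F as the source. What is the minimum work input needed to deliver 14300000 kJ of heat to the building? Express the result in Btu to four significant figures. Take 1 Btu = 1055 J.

In absolute terms T_C = 284.26 K and T_H = 295.59 K, so ΔT = 11.33 K.
The reversible limit is COP_HP = T_H/ΔT = 26.08, so W_min = Q_H/COP = Q_H·ΔT/T_H.
W_min = 14300000 × 11.33/295.59 = 548300 kJ = 519700 Btu.

519700 Btu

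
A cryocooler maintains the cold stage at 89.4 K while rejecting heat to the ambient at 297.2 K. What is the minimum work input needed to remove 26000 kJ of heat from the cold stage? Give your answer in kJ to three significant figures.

The reservoir spacing is ΔT = 297.2 − 89.4 = 207.8 K.
The reversible limit is COP_R = T_C/ΔT = 0.4302, so W_min = Q_C/COP = Q_C·ΔT/T_C.
W_min = 26000 × 207.8/89.40 = 60430 kJ.

60400 kJ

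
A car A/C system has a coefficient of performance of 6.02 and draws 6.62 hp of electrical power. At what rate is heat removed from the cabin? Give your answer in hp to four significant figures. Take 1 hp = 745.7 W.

39.85 hp

Q̇_C = COP × Ẇ = 6.02 × 6.620 = 39.85 hp.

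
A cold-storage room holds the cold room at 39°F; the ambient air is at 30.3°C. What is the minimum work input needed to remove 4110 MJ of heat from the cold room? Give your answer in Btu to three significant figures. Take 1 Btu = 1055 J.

In absolute terms T_C = 277.04 K and T_H = 303.45 K, so ΔT = 26.41 K.
The reversible limit is COP_R = T_C/ΔT = 10.49, so W_min = Q_C/COP = Q_C·ΔT/T_C.
W_min = 4110 × 26.41/277.04 = 391.8 MJ = 371400 Btu.

371000 Btu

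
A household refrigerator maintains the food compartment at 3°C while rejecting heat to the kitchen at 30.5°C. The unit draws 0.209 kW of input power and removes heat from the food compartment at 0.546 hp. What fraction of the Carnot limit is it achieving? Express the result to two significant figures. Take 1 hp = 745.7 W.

0.19

Converting, Q̇_C = 0.5460 hp = 0.4072 kW, so COP_actual = Q̇_C/Ẇ = 0.4072/0.2090 = 1.948.
In absolute terms T_C = 276.15 K and T_H = 303.65 K, so ΔT = 27.50 K.
COP_Carnot = T_C/ΔT = 276.15/27.50 = 10.04.
η_II = COP_actual/COP_Carnot = 1.948/10.04 = 0.1940.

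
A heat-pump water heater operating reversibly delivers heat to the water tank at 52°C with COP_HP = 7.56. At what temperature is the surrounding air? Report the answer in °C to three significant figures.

8.99 °C

COP_HP = T_H/(T_H − T_C) gives T_H − T_C = T_H/COP.
With T_H = 325.15 K, T_C = 325.15 × (1 − 1/7.56) = 282.14 K.
Converting, 282.14 K = 8.99°C.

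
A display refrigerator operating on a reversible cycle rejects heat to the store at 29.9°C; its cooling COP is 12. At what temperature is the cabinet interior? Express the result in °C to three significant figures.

For a Carnot refrigerator COP_R = T_C/(T_H − T_C), so T_C = COP·T_H/(1 + COP).
With T_H = 303.05 K, T_C = 12 × 303.05/13.00 = 279.74 K.
Converting, 279.74 K = 6.59°C.

6.59 °C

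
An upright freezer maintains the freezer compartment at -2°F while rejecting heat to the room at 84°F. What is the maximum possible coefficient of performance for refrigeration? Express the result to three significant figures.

In absolute terms T_C = 254.26 K and T_H = 302.04 K, so ΔT = 47.78 K.
For a reversible cycle, COP_Carnot = T_C/ΔT = 254.26/47.78 = 5.322.

5.32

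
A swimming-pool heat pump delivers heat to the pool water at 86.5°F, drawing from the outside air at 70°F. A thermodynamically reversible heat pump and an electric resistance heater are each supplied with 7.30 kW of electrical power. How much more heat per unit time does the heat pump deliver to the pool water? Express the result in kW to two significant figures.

230 kW

In absolute terms T_C = 294.26 K and T_H = 303.43 K, so ΔT = 9.167 K.
COP_Carnot = T_H/ΔT = 303.43/9.167 = 33.10.
The heat pump delivers Q̇_H = COP × Ẇ = 241.6 kW; the resistance heater delivers Ẇ = 7.300 kW.
Extra = (COP − 1)·Ẇ = 234.3 kW.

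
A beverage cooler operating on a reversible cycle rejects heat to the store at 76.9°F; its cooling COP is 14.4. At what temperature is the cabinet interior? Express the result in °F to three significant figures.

For a Carnot refrigerator COP_R = T_C/(T_H − T_C), so T_C = COP·T_H/(1 + COP).
With T_H = 298.09 K, T_C = 14.4 × 298.09/15.40 = 278.74 K.
Converting, 278.74 K = 42.06°F.

42.1 °F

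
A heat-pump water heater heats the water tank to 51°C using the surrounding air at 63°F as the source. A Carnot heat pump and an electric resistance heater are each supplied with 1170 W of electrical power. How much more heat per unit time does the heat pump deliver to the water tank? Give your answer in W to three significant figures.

In absolute terms T_C = 290.37 K and T_H = 324.15 K, so ΔT = 33.78 K.
COP_Carnot = T_H/ΔT = 324.15/33.78 = 9.597.
The heat pump delivers Q̇_H = COP × Ẇ = 11230 W; the resistance heater delivers Ẇ = 1170 W.
Extra = (COP − 1)·Ẇ = 10060 W.

10100 W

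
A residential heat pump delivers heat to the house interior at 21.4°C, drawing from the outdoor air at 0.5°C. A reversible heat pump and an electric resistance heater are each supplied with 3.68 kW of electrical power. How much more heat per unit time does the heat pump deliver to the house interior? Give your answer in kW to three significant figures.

48.2 kW

In absolute terms T_C = 273.65 K and T_H = 294.55 K, so ΔT = 20.90 K.
COP_Carnot = T_H/ΔT = 294.55/20.90 = 14.09.
The heat pump delivers Q̇_H = COP × Ẇ = 51.86 kW; the resistance heater delivers Ẇ = 3.680 kW.
Extra = (COP − 1)·Ẇ = 48.18 kW.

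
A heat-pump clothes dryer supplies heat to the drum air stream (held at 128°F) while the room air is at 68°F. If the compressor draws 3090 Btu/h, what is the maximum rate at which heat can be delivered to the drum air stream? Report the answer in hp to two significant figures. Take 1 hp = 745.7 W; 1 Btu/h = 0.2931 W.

12 hp

In absolute terms T_C = 293.15 K and T_H = 326.48 K, so ΔT = 33.33 K.
COP_Carnot = T_H/ΔT = 326.48/33.33 = 9.795.
Q̇_max = COP_Carnot × Ẇ = 9.795 × 3090 Btu/h = 30270 Btu/h = 11.90 hp.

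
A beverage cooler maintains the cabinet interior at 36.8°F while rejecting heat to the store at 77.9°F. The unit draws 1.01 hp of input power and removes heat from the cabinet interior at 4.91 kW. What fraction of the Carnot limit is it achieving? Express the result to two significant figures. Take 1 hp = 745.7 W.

Converting, Q̇_C = 4.910 kW = 6.584 hp, so COP_actual = Q̇_C/Ẇ = 6.584/1.010 = 6.519.
In absolute terms T_C = 275.82 K and T_H = 298.65 K, so ΔT = 22.83 K.
COP_Carnot = T_C/ΔT = 275.82/22.83 = 12.08.
η_II = COP_actual/COP_Carnot = 6.519/12.08 = 0.5397.

0.54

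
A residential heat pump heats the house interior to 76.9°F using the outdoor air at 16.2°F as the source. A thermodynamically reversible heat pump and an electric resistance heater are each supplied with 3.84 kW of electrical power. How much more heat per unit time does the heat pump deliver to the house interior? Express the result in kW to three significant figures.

30.1 kW

In absolute terms T_C = 264.37 K and T_H = 298.09 K, so ΔT = 33.72 K.
COP_Carnot = T_H/ΔT = 298.09/33.72 = 8.840.
The heat pump delivers Q̇_H = COP × Ẇ = 33.94 kW; the resistance heater delivers Ẇ = 3.840 kW.
Extra = (COP − 1)·Ẇ = 30.10 kW.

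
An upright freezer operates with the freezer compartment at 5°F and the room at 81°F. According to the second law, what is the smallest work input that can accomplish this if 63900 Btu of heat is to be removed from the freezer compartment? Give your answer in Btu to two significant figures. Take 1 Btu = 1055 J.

10000 Btu

In absolute terms T_C = 258.15 K and T_H = 300.37 K, so ΔT = 42.22 K.
The reversible limit is COP_R = T_C/ΔT = 6.114, so W_min = Q_C/COP = Q_C·ΔT/T_C.
W_min = 63900 × 42.22/258.15 = 10450 Btu.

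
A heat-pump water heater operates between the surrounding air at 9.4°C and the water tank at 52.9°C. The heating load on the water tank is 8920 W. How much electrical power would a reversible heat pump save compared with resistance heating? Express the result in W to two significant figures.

In absolute terms T_C = 282.55 K and T_H = 326.05 K, so ΔT = 43.50 K.
COP_Carnot = T_H/ΔT = 326.05/43.50 = 7.495.
Resistance heating needs Ẇ_res = Q̇_H = 8920 W; the reversible heat pump needs only Ẇ_hp = Q̇_H/COP = 1190 W.
Saving = 8920 − 1190 = 7730 W.

7700 W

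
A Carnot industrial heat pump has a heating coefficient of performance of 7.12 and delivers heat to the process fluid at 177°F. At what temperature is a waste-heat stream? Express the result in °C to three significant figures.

30.9 °C

COP_HP = T_H/(T_H − T_C) gives T_H − T_C = T_H/COP.
With T_H = 353.71 K, T_C = 353.71 × (1 − 1/7.12) = 304.03 K.
Converting, 304.03 K = 30.88°C.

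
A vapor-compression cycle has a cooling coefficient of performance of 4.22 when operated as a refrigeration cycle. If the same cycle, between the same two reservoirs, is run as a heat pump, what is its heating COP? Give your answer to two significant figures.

The first law on one cycle gives Q_H = Q_C + W, so Q_H/W = Q_C/W + 1.
COP_HP = COP_R + 1 = 4.22 + 1 = 5.22.

5.2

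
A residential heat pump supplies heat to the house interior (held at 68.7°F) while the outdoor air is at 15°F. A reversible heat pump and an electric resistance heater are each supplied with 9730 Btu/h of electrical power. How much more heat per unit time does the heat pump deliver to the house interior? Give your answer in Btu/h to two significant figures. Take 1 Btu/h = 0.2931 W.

86000 Btu/h

In absolute terms T_C = 263.71 K and T_H = 293.54 K, so ΔT = 29.83 K.
COP_Carnot = T_H/ΔT = 293.54/29.83 = 9.839.
The heat pump delivers Q̇_H = COP × Ẇ = 95740 Btu/h; the resistance heater delivers Ẇ = 9730 Btu/h.
Extra = (COP − 1)·Ẇ = 86010 Btu/h.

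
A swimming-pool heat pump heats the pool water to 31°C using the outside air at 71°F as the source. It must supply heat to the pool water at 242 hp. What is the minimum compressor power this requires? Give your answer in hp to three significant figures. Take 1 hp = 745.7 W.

In absolute terms T_C = 294.82 K and T_H = 304.15 K, so ΔT = 9.333 K.
COP_Carnot = T_H/ΔT = 304.15/9.333 = 32.59.
Ẇ_min = Q̇/COP_Carnot = 242.0/32.59 = 7.426 hp.

7.43 hp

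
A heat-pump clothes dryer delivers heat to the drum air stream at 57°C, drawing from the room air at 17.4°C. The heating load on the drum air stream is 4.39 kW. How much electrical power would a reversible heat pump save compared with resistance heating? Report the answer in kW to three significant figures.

3.86 kW

In absolute terms T_C = 290.55 K and T_H = 330.15 K, so ΔT = 39.60 K.
COP_Carnot = T_H/ΔT = 330.15/39.60 = 8.337.
Resistance heating needs Ẇ_res = Q̇_H = 4.390 kW; the reversible heat pump needs only Ẇ_hp = Q̇_H/COP = 0.5266 kW.
Saving = 4.390 − 0.5266 = 3.863 kW.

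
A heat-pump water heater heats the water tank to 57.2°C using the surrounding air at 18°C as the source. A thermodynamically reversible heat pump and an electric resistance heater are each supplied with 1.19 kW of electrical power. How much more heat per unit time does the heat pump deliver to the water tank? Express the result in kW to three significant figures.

8.84 kW

In absolute terms T_C = 291.15 K and T_H = 330.35 K, so ΔT = 39.20 K.
COP_Carnot = T_H/ΔT = 330.35/39.20 = 8.427.
The heat pump delivers Q̇_H = COP × Ẇ = 10.03 kW; the resistance heater delivers Ẇ = 1.190 kW.
Extra = (COP − 1)·Ẇ = 8.838 kW.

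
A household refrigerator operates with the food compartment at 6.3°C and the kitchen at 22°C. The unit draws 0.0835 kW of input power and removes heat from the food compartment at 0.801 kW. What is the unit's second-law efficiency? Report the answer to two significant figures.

0.54

COP_actual = Q̇_C/Ẇ = 0.8010/0.08350 = 9.593.
In absolute terms T_C = 279.45 K and T_H = 295.15 K, so ΔT = 15.70 K.
COP_Carnot = T_C/ΔT = 279.45/15.70 = 17.80.
η_II = COP_actual/COP_Carnot = 9.593/17.80 = 0.5389.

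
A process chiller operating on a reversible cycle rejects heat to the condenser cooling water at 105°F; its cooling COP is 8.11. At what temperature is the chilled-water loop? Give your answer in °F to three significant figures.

For a Carnot refrigerator COP_R = T_C/(T_H − T_C), so T_C = COP·T_H/(1 + COP).
With T_H = 313.71 K, T_C = 8.11 × 313.71/9.110 = 279.27 K.
Converting, 279.27 K = 43.02°F.

43.0 °F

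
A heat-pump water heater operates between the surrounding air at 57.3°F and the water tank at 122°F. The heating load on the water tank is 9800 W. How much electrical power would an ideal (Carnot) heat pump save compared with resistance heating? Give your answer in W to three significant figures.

8710 W

In absolute terms T_C = 287.21 K and T_H = 323.15 K, so ΔT = 35.94 K.
COP_Carnot = T_H/ΔT = 323.15/35.94 = 8.990.
Resistance heating needs Ẇ_res = Q̇_H = 9800 W; the reversible heat pump needs only Ẇ_hp = Q̇_H/COP = 1090 W.
Saving = 9800 − 1090 = 8710 W.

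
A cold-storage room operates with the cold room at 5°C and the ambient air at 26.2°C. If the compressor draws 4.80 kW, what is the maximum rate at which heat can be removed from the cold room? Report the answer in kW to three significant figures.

63.0 kW

In absolute terms T_C = 278.15 K and T_H = 299.35 K, so ΔT = 21.20 K.
COP_Carnot = T_C/ΔT = 278.15/21.20 = 13.12.
Q̇_max = COP_Carnot × Ẇ = 13.12 × 4.800 kW = 62.98 kW.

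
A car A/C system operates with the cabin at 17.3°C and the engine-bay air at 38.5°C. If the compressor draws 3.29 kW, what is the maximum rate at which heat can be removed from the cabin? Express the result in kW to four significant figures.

In absolute terms T_C = 290.45 K and T_H = 311.65 K, so ΔT = 21.20 K.
COP_Carnot = T_C/ΔT = 290.45/21.20 = 13.70.
Q̇_max = COP_Carnot × Ẇ = 13.70 × 3.290 kW = 45.07 kW.

45.07 kW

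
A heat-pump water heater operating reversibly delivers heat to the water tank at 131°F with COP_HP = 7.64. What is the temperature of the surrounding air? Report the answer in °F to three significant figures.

COP_HP = T_H/(T_H − T_C) gives T_H − T_C = T_H/COP.
With T_H = 328.15 K, T_C = 328.15 × (1 − 1/7.64) = 285.20 K.
Converting, 285.20 K = 53.69°F.

53.7 °F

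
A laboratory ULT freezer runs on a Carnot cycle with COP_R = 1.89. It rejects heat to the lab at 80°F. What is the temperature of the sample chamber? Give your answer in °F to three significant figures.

-107 °F

For a Carnot refrigerator COP_R = T_C/(T_H − T_C), so T_C = COP·T_H/(1 + COP).
With T_H = 299.82 K, T_C = 1.89 × 299.82/2.890 = 196.07 K.
Converting, 196.07 K = -106.74°F.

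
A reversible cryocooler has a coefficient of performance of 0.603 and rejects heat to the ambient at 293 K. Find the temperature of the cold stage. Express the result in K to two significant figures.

110 K

For a Carnot refrigerator COP_R = T_C/(T_H − T_C), so T_C = COP·T_H/(1 + COP).
With T_H = 293.00 K, T_C = 0.603 × 293.00/1.603 = 110.22 K.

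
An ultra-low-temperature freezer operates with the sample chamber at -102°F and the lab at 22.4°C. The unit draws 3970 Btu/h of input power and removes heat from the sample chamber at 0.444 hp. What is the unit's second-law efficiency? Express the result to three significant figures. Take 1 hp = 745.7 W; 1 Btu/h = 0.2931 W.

Converting, Q̇_C = 0.4440 hp = 1130 Btu/h, so COP_actual = Q̇_C/Ẇ = 1130/3970 = 0.2845.
In absolute terms T_C = 198.71 K and T_H = 295.55 K, so ΔT = 96.84 K.
COP_Carnot = T_C/ΔT = 198.71/96.84 = 2.052.
η_II = COP_actual/COP_Carnot = 0.2845/2.052 = 0.1387.

0.139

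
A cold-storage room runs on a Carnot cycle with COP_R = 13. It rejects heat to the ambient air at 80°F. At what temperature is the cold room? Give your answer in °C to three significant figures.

For a Carnot refrigerator COP_R = T_C/(T_H − T_C), so T_C = COP·T_H/(1 + COP).
With T_H = 299.82 K, T_C = 13 × 299.82/14.00 = 278.40 K.
Converting, 278.40 K = 5.25°C.

5.25 °C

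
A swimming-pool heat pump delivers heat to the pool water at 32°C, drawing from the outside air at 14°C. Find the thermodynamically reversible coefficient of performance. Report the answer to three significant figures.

In absolute terms T_C = 287.15 K and T_H = 305.15 K, so ΔT = 18.00 K.
For a reversible cycle, COP_Carnot = T_H/ΔT = 305.15/18.00 = 16.95.

17.0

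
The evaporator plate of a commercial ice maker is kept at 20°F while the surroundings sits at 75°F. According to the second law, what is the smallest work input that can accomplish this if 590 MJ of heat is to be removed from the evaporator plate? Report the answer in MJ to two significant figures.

In absolute terms T_C = 266.48 K and T_H = 297.04 K, so ΔT = 30.56 K.
The reversible limit is COP_R = T_C/ΔT = 8.721, so W_min = Q_C/COP = Q_C·ΔT/T_C.
W_min = 590.0 × 30.56/266.48 = 67.65 MJ.

68 MJ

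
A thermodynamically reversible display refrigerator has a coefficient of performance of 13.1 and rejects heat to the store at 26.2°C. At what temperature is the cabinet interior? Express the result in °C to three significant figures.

For a Carnot refrigerator COP_R = T_C/(T_H − T_C), so T_C = COP·T_H/(1 + COP).
With T_H = 299.35 K, T_C = 13.1 × 299.35/14.10 = 278.12 K.
Converting, 278.12 K = 4.97°C.

4.97 °C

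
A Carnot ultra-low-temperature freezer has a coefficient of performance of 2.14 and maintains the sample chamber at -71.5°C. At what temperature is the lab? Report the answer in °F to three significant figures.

COP_R = T_C/(T_H − T_C) gives T_H − T_C = T_C/COP.
With T_C = 201.65 K, T_H = 201.65 × (1 + 1/2.14) = 295.88 K.
Converting, 295.88 K = 72.91°F.

72.9 °F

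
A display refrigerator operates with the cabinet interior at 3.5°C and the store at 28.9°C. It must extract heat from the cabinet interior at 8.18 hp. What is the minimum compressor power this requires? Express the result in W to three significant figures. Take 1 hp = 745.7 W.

In absolute terms T_C = 276.65 K and T_H = 302.05 K, so ΔT = 25.40 K.
COP_Carnot = T_C/ΔT = 276.65/25.40 = 10.89.
Ẇ_min = Q̇/COP_Carnot = 8.180/10.89 = 0.7510 hp = 560.0 W.

560 W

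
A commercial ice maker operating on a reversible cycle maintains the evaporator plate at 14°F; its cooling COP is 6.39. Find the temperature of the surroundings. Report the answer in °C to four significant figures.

COP_R = T_C/(T_H − T_C) gives T_H − T_C = T_C/COP.
With T_C = 263.15 K, T_H = 263.15 × (1 + 1/6.39) = 304.33 K.
Converting, 304.33 K = 31.18°C.

31.18 °C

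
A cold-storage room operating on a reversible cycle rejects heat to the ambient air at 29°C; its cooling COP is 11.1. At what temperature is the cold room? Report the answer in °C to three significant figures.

For a Carnot refrigerator COP_R = T_C/(T_H − T_C), so T_C = COP·T_H/(1 + COP).
With T_H = 302.15 K, T_C = 11.1 × 302.15/12.10 = 277.18 K.
Converting, 277.18 K = 4.03°C.

4.03 °C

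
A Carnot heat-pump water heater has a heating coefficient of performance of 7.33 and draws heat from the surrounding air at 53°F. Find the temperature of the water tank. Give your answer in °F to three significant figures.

134 °F

COP_HP = T_H/(T_H − T_C) rearranges to T_H = COP·T_C/(COP − 1).
With T_C = 284.82 K, T_H = 7.33 × 284.82/6.330 = 329.81 K.
Converting, 329.81 K = 133.99°F.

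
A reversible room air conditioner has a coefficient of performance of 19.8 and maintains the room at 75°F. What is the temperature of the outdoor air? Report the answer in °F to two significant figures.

COP_R = T_C/(T_H − T_C) gives T_H − T_C = T_C/COP.
With T_C = 297.04 K, T_H = 297.04 × (1 + 1/19.8) = 312.04 K.
Converting, 312.04 K = 102.00°F.

100 °F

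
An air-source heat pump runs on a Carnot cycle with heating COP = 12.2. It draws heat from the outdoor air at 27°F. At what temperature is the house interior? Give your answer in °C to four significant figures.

COP_HP = T_H/(T_H − T_C) rearranges to T_H = COP·T_C/(COP − 1).
With T_C = 270.37 K, T_H = 12.2 × 270.37/11.20 = 294.51 K.
Converting, 294.51 K = 21.36°C.

21.36 °C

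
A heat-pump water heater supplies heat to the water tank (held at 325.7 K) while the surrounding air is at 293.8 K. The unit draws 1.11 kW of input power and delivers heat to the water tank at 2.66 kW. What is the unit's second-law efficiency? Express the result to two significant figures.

0.23

COP_actual = Q̇_H/Ẇ = 2.660/1.110 = 2.396.
The reservoir spacing is ΔT = 325.7 − 293.8 = 31.90 K.
COP_Carnot = T_H/ΔT = 325.70/31.90 = 10.21.
η_II = COP_actual/COP_Carnot = 2.396/10.21 = 0.2347.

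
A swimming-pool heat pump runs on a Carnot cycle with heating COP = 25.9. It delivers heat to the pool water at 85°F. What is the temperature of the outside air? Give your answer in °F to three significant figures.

64.0 °F

COP_HP = T_H/(T_H − T_C) gives T_H − T_C = T_H/COP.
With T_H = 302.59 K, T_C = 302.59 × (1 − 1/25.9) = 290.91 K.
Converting, 290.91 K = 63.97°F.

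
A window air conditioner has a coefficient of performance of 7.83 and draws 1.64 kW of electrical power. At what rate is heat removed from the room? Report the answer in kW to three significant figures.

12.8 kW

Q̇_C = COP × Ẇ = 7.83 × 1.640 = 12.84 kW.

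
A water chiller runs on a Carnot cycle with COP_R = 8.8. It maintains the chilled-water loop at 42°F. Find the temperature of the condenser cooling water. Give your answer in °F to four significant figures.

COP_R = T_C/(T_H − T_C) gives T_H − T_C = T_C/COP.
With T_C = 278.71 K, T_H = 278.71 × (1 + 1/8.8) = 310.38 K.
Converting, 310.38 K = 99.01°F.

99.01 °F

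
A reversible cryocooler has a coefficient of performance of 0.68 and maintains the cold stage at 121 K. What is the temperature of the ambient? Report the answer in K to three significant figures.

299 K

COP_R = T_C/(T_H − T_C) gives T_H − T_C = T_C/COP.
With T_C = 121.00 K, T_H = 121.00 × (1 + 1/0.68) = 298.94 K.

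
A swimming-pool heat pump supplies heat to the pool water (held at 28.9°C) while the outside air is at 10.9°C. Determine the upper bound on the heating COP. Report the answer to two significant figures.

In absolute terms T_C = 284.05 K and T_H = 302.05 K, so ΔT = 18.00 K.
For a reversible cycle, COP_Carnot = T_H/ΔT = 302.05/18.00 = 16.78.

17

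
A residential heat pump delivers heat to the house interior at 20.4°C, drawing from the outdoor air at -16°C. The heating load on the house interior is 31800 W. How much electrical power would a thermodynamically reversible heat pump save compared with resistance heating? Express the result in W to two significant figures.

28000 W

In absolute terms T_C = 257.15 K and T_H = 293.55 K, so ΔT = 36.40 K.
COP_Carnot = T_H/ΔT = 293.55/36.40 = 8.065.
Resistance heating needs Ẇ_res = Q̇_H = 31800 W; the reversible heat pump needs only Ẇ_hp = Q̇_H/COP = 3943 W.
Saving = 31800 − 3943 = 27860 W.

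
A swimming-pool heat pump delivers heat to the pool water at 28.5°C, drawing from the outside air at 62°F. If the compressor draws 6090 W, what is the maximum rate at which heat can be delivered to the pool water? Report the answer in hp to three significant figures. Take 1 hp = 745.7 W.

208 hp

In absolute terms T_C = 289.82 K and T_H = 301.65 K, so ΔT = 11.83 K.
COP_Carnot = T_H/ΔT = 301.65/11.83 = 25.49.
Q̇_max = COP_Carnot × Ẇ = 25.49 × 6090 W = 155200 W = 208.2 hp.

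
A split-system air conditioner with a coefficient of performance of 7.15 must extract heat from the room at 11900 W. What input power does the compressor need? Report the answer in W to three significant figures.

1660 W

Ẇ = Q̇_C/COP = 11900/7.15 = 1664 W.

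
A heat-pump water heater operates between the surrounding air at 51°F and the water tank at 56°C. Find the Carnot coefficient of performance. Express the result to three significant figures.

In absolute terms T_C = 283.71 K and T_H = 329.15 K, so ΔT = 45.44 K.
For a reversible cycle, COP_Carnot = T_H/ΔT = 329.15/45.44 = 7.243.

7.24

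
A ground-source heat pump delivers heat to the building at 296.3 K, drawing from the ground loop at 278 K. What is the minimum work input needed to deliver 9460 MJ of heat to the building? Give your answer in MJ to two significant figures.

580 MJ

The reservoir spacing is ΔT = 296.3 − 278 = 18.30 K.
The reversible limit is COP_HP = T_H/ΔT = 16.19, so W_min = Q_H/COP = Q_H·ΔT/T_H.
W_min = 9460 × 18.30/296.30 = 584.3 MJ.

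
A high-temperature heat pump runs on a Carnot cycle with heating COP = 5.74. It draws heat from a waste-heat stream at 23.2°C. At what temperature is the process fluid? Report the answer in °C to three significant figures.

85.7 °C

COP_HP = T_H/(T_H − T_C) rearranges to T_H = COP·T_C/(COP − 1).
With T_C = 296.35 K, T_H = 5.74 × 296.35/4.740 = 358.87 K.
Converting, 358.87 K = 85.72°C.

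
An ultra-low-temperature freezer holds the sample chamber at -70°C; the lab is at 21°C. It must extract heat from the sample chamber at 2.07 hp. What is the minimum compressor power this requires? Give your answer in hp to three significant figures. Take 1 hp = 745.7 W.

0.927 hp

In absolute terms T_C = 203.15 K and T_H = 294.15 K, so ΔT = 91.00 K.
COP_Carnot = T_C/ΔT = 203.15/91.00 = 2.232.
Ẇ_min = Q̇/COP_Carnot = 2.070/2.232 = 0.9272 hp.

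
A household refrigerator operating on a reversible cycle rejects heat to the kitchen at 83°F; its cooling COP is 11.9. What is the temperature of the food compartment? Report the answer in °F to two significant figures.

41 °F

For a Carnot refrigerator COP_R = T_C/(T_H − T_C), so T_C = COP·T_H/(1 + COP).
With T_H = 301.48 K, T_C = 11.9 × 301.48/12.90 = 278.11 K.
Converting, 278.11 K = 40.93°F.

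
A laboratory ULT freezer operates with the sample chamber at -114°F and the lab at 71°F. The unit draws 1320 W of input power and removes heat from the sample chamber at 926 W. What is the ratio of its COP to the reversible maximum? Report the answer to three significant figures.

0.375

COP_actual = Q̇_C/Ẇ = 926.0/1320 = 0.7015.
In absolute terms T_C = 192.04 K and T_H = 294.82 K, so ΔT = 102.8 K.
COP_Carnot = T_C/ΔT = 192.04/102.8 = 1.868.
η_II = COP_actual/COP_Carnot = 0.7015/1.868 = 0.3754.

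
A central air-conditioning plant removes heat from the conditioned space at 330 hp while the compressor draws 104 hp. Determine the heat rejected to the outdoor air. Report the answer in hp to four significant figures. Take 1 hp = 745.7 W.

For a cyclic device the first law requires Q̇_H = Q̇_C + Ẇ.
Q̇_H = Q̇_C + Ẇ = 434.0 hp.

434.0 hp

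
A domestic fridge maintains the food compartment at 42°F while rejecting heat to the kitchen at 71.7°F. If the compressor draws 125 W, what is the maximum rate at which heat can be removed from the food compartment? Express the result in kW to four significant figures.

2.111 kW

In absolute terms T_C = 278.71 K and T_H = 295.21 K, so ΔT = 16.50 K.
COP_Carnot = T_C/ΔT = 278.71/16.50 = 16.89.
Q̇_max = COP_Carnot × Ẇ = 16.89 × 125.0 W = 2111 W = 2.111 kW.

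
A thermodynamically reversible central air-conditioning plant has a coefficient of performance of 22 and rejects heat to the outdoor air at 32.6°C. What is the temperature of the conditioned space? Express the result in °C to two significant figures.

For a Carnot refrigerator COP_R = T_C/(T_H − T_C), so T_C = COP·T_H/(1 + COP).
With T_H = 305.75 K, T_C = 22 × 305.75/23.00 = 292.46 K.
Converting, 292.46 K = 19.31°C.

19 °C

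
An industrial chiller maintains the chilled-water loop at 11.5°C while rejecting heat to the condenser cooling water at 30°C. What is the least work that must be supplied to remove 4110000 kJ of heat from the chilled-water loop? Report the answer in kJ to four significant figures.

267100 kJ

In absolute terms T_C = 284.65 K and T_H = 303.15 K, so ΔT = 18.50 K.
The reversible limit is COP_R = T_C/ΔT = 15.39, so W_min = Q_C/COP = Q_C·ΔT/T_C.
W_min = 4110000 × 18.50/284.65 = 267100 kJ.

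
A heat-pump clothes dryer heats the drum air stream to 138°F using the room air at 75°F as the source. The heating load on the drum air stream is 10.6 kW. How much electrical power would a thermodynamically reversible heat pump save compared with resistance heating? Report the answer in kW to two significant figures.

In absolute terms T_C = 297.04 K and T_H = 332.04 K, so ΔT = 35.00 K.
COP_Carnot = T_H/ΔT = 332.04/35.00 = 9.487.
Resistance heating needs Ẇ_res = Q̇_H = 10.60 kW; the reversible heat pump needs only Ẇ_hp = Q̇_H/COP = 1.117 kW.
Saving = 10.60 − 1.117 = 9.483 kW.

9.5 kW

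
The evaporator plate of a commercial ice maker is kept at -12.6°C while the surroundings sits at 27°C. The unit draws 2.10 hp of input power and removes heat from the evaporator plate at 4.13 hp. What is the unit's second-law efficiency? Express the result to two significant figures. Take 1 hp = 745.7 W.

0.30

COP_actual = Q̇_C/Ẇ = 4.130/2.100 = 1.967.
In absolute terms T_C = 260.55 K and T_H = 300.15 K, so ΔT = 39.60 K.
COP_Carnot = T_C/ΔT = 260.55/39.60 = 6.580.
η_II = COP_actual/COP_Carnot = 1.967/6.580 = 0.2989.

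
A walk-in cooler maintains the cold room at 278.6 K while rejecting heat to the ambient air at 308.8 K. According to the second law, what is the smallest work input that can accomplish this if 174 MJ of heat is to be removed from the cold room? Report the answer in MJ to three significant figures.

The reservoir spacing is ΔT = 308.8 − 278.6 = 30.20 K.
The reversible limit is COP_R = T_C/ΔT = 9.225, so W_min = Q_C/COP = Q_C·ΔT/T_C.
W_min = 174.0 × 30.20/278.60 = 18.86 MJ.

18.9 MJ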